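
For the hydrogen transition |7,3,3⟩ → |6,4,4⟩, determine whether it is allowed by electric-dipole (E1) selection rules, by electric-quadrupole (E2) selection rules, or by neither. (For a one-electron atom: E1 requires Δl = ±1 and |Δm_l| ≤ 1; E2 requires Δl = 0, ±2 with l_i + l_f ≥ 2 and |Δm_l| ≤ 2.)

E1

Δl = 4 − 3 = +1; l_i + l_f = 7.
Δm_l = +1.
E1 (Δl = ±1, |Δm_l| ≤ 1): satisfied.
E2 (Δl = 0,±2, l_i+l_f ≥ 2, |Δm_l| ≤ 2): not satisfied.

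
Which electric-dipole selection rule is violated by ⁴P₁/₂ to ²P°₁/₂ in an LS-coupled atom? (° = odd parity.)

the ΔS = 0 rule

Initial level: S=3/2, L=1, J=1/2, parity even. Final level: S=1/2, L=1, J=1/2, parity odd.
Parity must change: even → odd — ✓.
ΔS = 0: S: 3/2 → 1/2 — ✗.
ΔL = 0, ±1 (not L=0↔0): L: 1 → 1, ΔL = +0 — ✓.
ΔJ = 0, ±1 (not J=0↔0): J: 1/2 → 1/2, ΔJ = +0 — ✓.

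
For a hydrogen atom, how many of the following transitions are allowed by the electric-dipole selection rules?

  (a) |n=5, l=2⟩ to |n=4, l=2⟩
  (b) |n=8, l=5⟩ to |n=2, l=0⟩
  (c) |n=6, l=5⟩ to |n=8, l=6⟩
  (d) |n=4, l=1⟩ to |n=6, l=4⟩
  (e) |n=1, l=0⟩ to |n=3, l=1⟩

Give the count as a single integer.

2

(a) forbidden — Δl = +0 (E1 requires Δl = ±1)
(b) forbidden — Δl = -5 (E1 requires Δl = ±1)
(c) allowed
(d) forbidden — Δl = +3 (E1 requires Δl = ±1)
(e) allowed
Total allowed: 2 of 5.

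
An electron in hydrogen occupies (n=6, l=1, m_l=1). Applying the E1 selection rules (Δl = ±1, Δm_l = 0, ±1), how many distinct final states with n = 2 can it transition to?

1

E1 requires Δl = ±1, so l_f ∈ {0, 2}; with 0 ≤ l_f ≤ n_f−1 = 1, the allowed l_f values are {0}.
For l_f = 0: m_f ∈ {m_i−1, m_i, m_i+1} ∩ [−0, 0] = {0} → 1 state.
Total: 1.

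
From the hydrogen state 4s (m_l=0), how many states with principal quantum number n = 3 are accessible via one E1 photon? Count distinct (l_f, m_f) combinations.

3

E1 requires Δl = ±1, so l_f ∈ {-1, 1}; with 0 ≤ l_f ≤ n_f−1 = 2, the allowed l_f values are {1}.
For l_f = 1: m_f ∈ {m_i−1, m_i, m_i+1} ∩ [−1, 1] = {-1, 0, 1} → 3 states.
Total: 3.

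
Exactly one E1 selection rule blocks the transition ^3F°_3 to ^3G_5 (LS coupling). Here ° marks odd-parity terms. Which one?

Initial level: S=1, L=3, J=3, parity odd. Final level: S=1, L=4, J=5, parity even.
Parity must change: odd → even — satisfied.
ΔS = 0: S: 1 → 1 — satisfied.
ΔL = 0, ±1 (not L=0↔0): L: 3 → 4, ΔL = +1 — satisfied.
ΔJ = 0, ±1 (not J=0↔0): J: 3 → 5, ΔJ = +2 — violated.

the ΔJ = 0, ±1 rule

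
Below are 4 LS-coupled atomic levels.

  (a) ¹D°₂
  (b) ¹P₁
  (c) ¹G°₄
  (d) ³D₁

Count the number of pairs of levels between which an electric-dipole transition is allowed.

1

(a)–(b): allowed.
(a)–(c): forbidden (parity, ΔL, ΔJ).
(a)–(d): forbidden (ΔS).
(b)–(c): forbidden (ΔL, ΔJ).
(b)–(d): forbidden (parity, ΔS).
(c)–(d): forbidden (ΔS, ΔL, ΔJ).
Allowed pairs: 1 of 6.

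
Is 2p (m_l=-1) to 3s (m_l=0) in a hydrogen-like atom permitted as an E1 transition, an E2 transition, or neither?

Δl = 0 − 1 = -1; l_i + l_f = 1.
Δm_l = +1.
E1 (Δl = ±1, |Δm_l| ≤ 1): satisfied.
E2 (Δl = 0,±2, l_i+l_f ≥ 2, |Δm_l| ≤ 2): not satisfied.

E1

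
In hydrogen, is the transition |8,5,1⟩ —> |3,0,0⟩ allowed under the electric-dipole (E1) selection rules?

Initial l = 5, final l = 0, so Δl = -5. E1 requires Δl = ±1: fails.
m_l: 1 → 0 (Δm_l = -1). |Δm_l| ≤ 1 ok.
The transition is electric-dipole forbidden.

forbidden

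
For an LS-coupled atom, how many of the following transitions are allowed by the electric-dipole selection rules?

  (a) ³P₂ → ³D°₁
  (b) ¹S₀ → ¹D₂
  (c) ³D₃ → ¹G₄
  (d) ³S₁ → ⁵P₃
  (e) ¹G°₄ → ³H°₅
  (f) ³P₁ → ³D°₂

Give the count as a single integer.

2

(a) allowed
(b) forbidden (parity, ΔL, ΔJ fail)
(c) forbidden (parity, ΔS, ΔL fail)
(d) forbidden (parity, ΔS, ΔJ fail)
(e) forbidden (parity, ΔS fail)
(f) allowed
Total allowed: 2 of 6.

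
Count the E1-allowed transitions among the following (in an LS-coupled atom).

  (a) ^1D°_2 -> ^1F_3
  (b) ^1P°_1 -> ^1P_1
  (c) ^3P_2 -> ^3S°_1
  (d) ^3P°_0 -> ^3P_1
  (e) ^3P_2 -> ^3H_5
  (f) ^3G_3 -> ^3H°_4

(a) allowed
(b) allowed
(c) allowed
(d) allowed
(e) forbidden (parity, ΔL, ΔJ fail)
(f) allowed
Total allowed: 5 of 6.

5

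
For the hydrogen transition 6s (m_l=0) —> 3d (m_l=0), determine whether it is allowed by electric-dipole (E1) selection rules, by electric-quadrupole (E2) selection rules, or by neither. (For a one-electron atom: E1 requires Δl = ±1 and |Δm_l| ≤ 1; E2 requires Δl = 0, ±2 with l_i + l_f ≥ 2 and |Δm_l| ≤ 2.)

Δl = 2 − 0 = +2; l_i + l_f = 2.
Δm_l = +0.
E1 (Δl = ±1, |Δm_l| ≤ 1): not satisfied.
E2 (Δl = 0,±2, l_i+l_f ≥ 2, |Δm_l| ≤ 2): satisfied.

E2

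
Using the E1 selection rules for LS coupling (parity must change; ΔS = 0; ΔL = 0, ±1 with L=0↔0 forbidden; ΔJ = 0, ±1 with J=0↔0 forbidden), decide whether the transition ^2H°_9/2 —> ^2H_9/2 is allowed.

Initial level: S=1/2, L=5, J=9/2, parity odd. Final level: S=1/2, L=5, J=9/2, parity even.
ΔL = 0, ±1 (not L=0↔0): L: 5 → 5, ΔL = +0 — ok.
ΔS = 0: S: 1/2 → 1/2 — ok.
Parity must change: odd → even — ok.
ΔJ = 0, ±1 (not J=0↔0): J: 9/2 → 9/2, ΔJ = +0 — ok.
All four E1 rules are satisfied.

allowed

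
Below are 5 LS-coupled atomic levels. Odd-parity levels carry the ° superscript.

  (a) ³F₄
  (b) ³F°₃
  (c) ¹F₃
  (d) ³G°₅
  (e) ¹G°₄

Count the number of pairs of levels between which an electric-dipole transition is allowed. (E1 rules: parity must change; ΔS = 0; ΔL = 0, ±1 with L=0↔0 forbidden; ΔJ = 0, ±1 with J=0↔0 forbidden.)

(a)–(b): allowed.
(a)–(c): forbidden (parity, ΔS).
(a)–(d): allowed.
(a)–(e): forbidden (ΔS).
(b)–(c): forbidden (ΔS).
(b)–(d): forbidden (parity, ΔJ).
(b)–(e): forbidden (parity, ΔS).
(c)–(d): forbidden (ΔS, ΔJ).
(c)–(e): allowed.
(d)–(e): forbidden (parity, ΔS).
Allowed pairs: 3 of 10.

3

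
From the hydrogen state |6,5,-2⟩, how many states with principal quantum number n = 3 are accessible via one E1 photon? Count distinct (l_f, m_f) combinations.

0

E1 requires l_f ∈ {4, 6}, but neither lies in [0, 2], so no final state is reachable.
Total: 0.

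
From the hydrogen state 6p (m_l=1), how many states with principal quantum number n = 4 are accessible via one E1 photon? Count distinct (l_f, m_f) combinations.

E1 requires Δl = ±1, so l_f ∈ {0, 2}; with 0 ≤ l_f ≤ n_f−1 = 3, the allowed l_f values are {0, 2}.
For l_f = 0: m_f ∈ {m_i−1, m_i, m_i+1} ∩ [−0, 0] = {0} → 1 state.
For l_f = 2: m_f ∈ {m_i−1, m_i, m_i+1} ∩ [−2, 2] = {0, 1, 2} → 3 states.
Total: 4.

4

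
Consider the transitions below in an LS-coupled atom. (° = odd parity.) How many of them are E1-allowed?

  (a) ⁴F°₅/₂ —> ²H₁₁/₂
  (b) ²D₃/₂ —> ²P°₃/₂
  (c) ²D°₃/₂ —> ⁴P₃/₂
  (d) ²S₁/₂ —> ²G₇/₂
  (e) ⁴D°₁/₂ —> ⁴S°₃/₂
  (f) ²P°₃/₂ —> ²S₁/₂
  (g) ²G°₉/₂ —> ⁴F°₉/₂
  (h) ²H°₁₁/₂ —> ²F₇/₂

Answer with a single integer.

(a) forbidden (ΔS, ΔL, ΔJ fail)
(b) allowed
(c) forbidden (ΔS fails)
(d) forbidden (parity, ΔL, ΔJ fail)
(e) forbidden (parity, ΔL fail)
(f) allowed
(g) forbidden (parity, ΔS fail)
(h) forbidden (ΔL, ΔJ fail)
Total allowed: 2 of 8.

2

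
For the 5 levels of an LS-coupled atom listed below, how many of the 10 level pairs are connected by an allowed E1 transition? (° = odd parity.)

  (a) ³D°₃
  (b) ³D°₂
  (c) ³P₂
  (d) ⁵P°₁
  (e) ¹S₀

(a)–(b): forbidden (parity).
(a)–(c): allowed.
(a)–(d): forbidden (parity, ΔS, ΔJ).
(a)–(e): forbidden (ΔS, ΔL, ΔJ).
(b)–(c): allowed.
(b)–(d): forbidden (parity, ΔS).
(b)–(e): forbidden (ΔS, ΔL, ΔJ).
(c)–(d): forbidden (ΔS).
(c)–(e): forbidden (parity, ΔS, ΔJ).
(d)–(e): forbidden (ΔS).
Allowed pairs: 2 of 10.

2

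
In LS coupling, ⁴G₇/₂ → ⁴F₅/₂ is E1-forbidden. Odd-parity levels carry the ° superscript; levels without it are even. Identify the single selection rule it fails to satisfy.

parity

Initial level: S=3/2, L=4, J=7/2, parity even. Final level: S=3/2, L=3, J=5/2, parity even.
Parity must change: even → even — violated.
ΔS = 0: S: 3/2 → 3/2 — satisfied.
ΔL = 0, ±1 (not L=0↔0): L: 4 → 3, ΔL = -1 — satisfied.
ΔJ = 0, ±1 (not J=0↔0): J: 7/2 → 5/2, ΔJ = -1 — satisfied.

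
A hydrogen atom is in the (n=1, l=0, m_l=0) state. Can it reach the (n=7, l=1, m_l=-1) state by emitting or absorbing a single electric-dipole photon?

allowed

Δl = 1 − 0 = +1; the E1 rule Δl = ±1 is ✓.
Δm_l = -1 − (0) = -1. E1 requires Δm_l = 0, ±1: ✓.
All E1 selection rules are satisfied.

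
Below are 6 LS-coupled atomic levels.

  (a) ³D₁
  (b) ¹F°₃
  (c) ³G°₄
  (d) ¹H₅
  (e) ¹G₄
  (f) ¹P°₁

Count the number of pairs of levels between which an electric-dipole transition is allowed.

1

(a)–(b): forbidden (ΔS, ΔJ).
(a)–(c): forbidden (ΔL, ΔJ).
(a)–(d): forbidden (parity, ΔS, ΔL, ΔJ).
(a)–(e): forbidden (parity, ΔS, ΔL, ΔJ).
(a)–(f): forbidden (ΔS).
(b)–(c): forbidden (parity, ΔS).
(b)–(d): forbidden (ΔL, ΔJ).
(b)–(e): allowed.
(b)–(f): forbidden (parity, ΔL, ΔJ).
(c)–(d): forbidden (ΔS).
(c)–(e): forbidden (ΔS).
(c)–(f): forbidden (parity, ΔS, ΔL, ΔJ).
(d)–(e): forbidden (parity).
(d)–(f): forbidden (ΔL, ΔJ).
(e)–(f): forbidden (ΔL, ΔJ).
Allowed pairs: 1 of 15.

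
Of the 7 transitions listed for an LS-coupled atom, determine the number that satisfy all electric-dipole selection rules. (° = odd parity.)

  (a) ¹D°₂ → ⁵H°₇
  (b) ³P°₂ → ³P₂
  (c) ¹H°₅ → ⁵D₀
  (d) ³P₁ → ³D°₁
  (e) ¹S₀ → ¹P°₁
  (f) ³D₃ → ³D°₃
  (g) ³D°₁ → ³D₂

5

(a) forbidden (parity, ΔS, ΔL, ΔJ fail)
(b) allowed
(c) forbidden (ΔS, ΔL, ΔJ fail)
(d) allowed
(e) allowed
(f) allowed
(g) allowed
Total allowed: 5 of 7.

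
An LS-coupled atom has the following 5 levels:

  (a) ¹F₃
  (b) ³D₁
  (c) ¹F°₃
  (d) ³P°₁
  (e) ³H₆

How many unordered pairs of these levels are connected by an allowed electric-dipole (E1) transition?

(a)–(b): forbidden (parity, ΔS, ΔJ).
(a)–(c): allowed.
(a)–(d): forbidden (ΔS, ΔL, ΔJ).
(a)–(e): forbidden (parity, ΔS, ΔL, ΔJ).
(b)–(c): forbidden (ΔS, ΔJ).
(b)–(d): allowed.
(b)–(e): forbidden (parity, ΔL, ΔJ).
(c)–(d): forbidden (parity, ΔS, ΔL, ΔJ).
(c)–(e): forbidden (ΔS, ΔL, ΔJ).
(d)–(e): forbidden (ΔL, ΔJ).
Allowed pairs: 2 of 10.

2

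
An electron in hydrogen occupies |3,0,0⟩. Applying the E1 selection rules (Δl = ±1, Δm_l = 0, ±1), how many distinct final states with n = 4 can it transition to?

E1 requires Δl = ±1, so l_f ∈ {-1, 1}; with 0 ≤ l_f ≤ n_f−1 = 3, the allowed l_f values are {1}.
For l_f = 1: m_f ∈ {m_i−1, m_i, m_i+1} ∩ [−1, 1] = {-1, 0, 1} → 3 states.
Total: 3.

3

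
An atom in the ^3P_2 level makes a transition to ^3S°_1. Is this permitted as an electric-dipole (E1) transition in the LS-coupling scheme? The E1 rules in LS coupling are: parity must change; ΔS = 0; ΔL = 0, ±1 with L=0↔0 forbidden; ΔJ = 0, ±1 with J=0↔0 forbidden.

Reading off the term symbols: S 1→1, L 1→0, J 2→1, parity even→odd.
ΔS = 0: S: 1 → 1 — ok.
Parity must change: even → odd — ok.
ΔL = 0, ±1 (not L=0↔0): L: 1 → 0, ΔL = -1 — ok.
ΔJ = 0, ±1 (not J=0↔0): J: 2 → 1, ΔJ = -1 — ok.
All four E1 rules are satisfied.

allowed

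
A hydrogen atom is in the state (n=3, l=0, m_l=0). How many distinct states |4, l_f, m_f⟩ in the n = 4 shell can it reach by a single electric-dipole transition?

3

E1 requires Δl = ±1, so l_f ∈ {-1, 1}; with 0 ≤ l_f ≤ n_f−1 = 3, the allowed l_f values are {1}.
For l_f = 1: m_f ∈ {m_i−1, m_i, m_i+1} ∩ [−1, 1] = {-1, 0, 1} → 3 states.
Total: 3.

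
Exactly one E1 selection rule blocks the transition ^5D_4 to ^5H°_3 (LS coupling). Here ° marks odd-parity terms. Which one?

the ΔL = 0, ±1 rule

Initial level: S=2, L=2, J=4, parity even. Final level: S=2, L=5, J=3, parity odd.
ΔJ = 0, ±1 (not J=0↔0): J: 4 → 3, ΔJ = -1 — satisfied.
Parity must change: even → odd — satisfied.
ΔS = 0: S: 2 → 2 — satisfied.
ΔL = 0, ±1 (not L=0↔0): L: 2 → 5, ΔL = +3 — violated.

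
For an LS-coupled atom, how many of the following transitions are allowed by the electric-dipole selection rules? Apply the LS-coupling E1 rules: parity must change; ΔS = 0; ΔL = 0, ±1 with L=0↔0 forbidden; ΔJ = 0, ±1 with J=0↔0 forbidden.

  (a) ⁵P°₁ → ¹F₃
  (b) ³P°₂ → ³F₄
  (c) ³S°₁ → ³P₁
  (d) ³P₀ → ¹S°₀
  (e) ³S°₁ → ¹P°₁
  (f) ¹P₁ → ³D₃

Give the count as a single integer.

(a) forbidden (ΔS, ΔL, ΔJ fail)
(b) forbidden (ΔL, ΔJ fail)
(c) allowed
(d) forbidden (ΔS, ΔJ fail)
(e) forbidden (parity, ΔS fail)
(f) forbidden (parity, ΔS, ΔJ fail)
Total allowed: 1 of 6.

1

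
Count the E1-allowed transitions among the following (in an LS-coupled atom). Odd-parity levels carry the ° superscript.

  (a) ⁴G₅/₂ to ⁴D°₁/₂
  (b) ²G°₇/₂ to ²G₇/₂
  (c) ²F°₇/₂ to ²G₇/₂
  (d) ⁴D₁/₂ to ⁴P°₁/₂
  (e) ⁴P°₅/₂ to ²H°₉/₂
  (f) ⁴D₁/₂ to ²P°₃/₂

(a) forbidden (ΔL, ΔJ fail)
(b) allowed
(c) allowed
(d) allowed
(e) forbidden (parity, ΔS, ΔL, ΔJ fail)
(f) forbidden (ΔS fails)
Total allowed: 3 of 6.

3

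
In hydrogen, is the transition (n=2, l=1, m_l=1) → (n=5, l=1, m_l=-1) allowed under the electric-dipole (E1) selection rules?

Δl = 1 − 1 = +0; the E1 rule Δl = ±1 is fails.
Δm_l = -1 − (1) = -2. E1 requires Δm_l = 0, ±1: fails.
The transition is electric-dipole forbidden.

forbidden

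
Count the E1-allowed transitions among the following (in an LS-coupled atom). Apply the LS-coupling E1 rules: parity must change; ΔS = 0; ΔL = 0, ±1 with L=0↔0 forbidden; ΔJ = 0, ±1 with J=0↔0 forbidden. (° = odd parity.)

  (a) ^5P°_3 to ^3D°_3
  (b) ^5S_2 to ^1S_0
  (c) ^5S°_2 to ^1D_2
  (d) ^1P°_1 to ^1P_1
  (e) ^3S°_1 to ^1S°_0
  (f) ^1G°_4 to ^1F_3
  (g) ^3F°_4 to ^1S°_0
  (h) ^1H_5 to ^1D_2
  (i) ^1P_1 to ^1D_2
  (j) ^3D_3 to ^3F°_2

3

(a) forbidden (parity, ΔS fail)
(b) forbidden (parity, ΔS, ΔL, ΔJ fail)
(c) forbidden (ΔS, ΔL fail)
(d) allowed
(e) forbidden (parity, ΔS, ΔL fail)
(f) allowed
(g) forbidden (parity, ΔS, ΔL, ΔJ fail)
(h) forbidden (parity, ΔL, ΔJ fail)
(i) forbidden (parity fails)
(j) allowed
Total allowed: 3 of 10.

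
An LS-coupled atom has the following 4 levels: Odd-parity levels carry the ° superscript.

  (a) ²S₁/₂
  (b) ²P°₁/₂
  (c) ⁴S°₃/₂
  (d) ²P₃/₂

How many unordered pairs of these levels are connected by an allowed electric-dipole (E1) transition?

(a)–(b): allowed.
(a)–(c): forbidden (ΔS, ΔL).
(a)–(d): forbidden (parity).
(b)–(c): forbidden (parity, ΔS).
(b)–(d): allowed.
(c)–(d): forbidden (ΔS).
Allowed pairs: 2 of 6.

2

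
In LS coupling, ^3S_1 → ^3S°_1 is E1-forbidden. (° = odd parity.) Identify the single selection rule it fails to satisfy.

Initial level: S=1, L=0, J=1, parity even. Final level: S=1, L=0, J=1, parity odd.
Parity must change: even → odd — ok.
ΔS = 0: S: 1 → 1 — ok.
ΔL = 0, ±1 (not L=0↔0): L: 0 → 0, ΔL = +0 — fails.
ΔJ = 0, ±1 (not J=0↔0): J: 1 → 1, ΔJ = +0 — ok.

the L=0 ↔ L=0 exclusion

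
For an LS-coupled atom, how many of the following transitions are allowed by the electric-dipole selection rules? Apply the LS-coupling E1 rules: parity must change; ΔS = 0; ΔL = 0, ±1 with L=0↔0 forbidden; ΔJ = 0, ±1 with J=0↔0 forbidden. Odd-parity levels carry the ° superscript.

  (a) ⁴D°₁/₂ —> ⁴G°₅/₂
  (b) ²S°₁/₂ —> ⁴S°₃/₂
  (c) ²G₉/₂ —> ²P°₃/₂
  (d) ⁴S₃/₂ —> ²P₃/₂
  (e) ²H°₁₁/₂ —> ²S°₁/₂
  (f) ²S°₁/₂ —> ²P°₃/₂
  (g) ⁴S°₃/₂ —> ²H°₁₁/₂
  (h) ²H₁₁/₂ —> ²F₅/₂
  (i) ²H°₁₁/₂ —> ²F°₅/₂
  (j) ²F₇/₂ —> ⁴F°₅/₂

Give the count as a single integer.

(a) forbidden (parity, ΔL, ΔJ fail)
(b) forbidden (parity, ΔS, ΔL fail)
(c) forbidden (ΔL, ΔJ fail)
(d) forbidden (parity, ΔS fail)
(e) forbidden (parity, ΔL, ΔJ fail)
(f) forbidden (parity fails)
(g) forbidden (parity, ΔS, ΔL, ΔJ fail)
(h) forbidden (parity, ΔL, ΔJ fail)
(i) forbidden (parity, ΔL, ΔJ fail)
(j) forbidden (ΔS fails)
Total allowed: 0 of 10.

0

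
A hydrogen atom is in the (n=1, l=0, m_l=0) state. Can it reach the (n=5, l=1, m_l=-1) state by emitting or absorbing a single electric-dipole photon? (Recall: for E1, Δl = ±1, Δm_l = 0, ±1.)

Initial l = 0, final l = 1, so Δl = +1. E1 requires Δl = ±1: ✓.
Δm_l = -1 − (0) = -1. E1 requires Δm_l = 0, ±1: ✓.
All E1 selection rules are satisfied.

allowed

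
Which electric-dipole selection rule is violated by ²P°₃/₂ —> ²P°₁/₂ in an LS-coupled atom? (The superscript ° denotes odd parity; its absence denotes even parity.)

Parity must change: odd → odd — fails.
ΔS = 0: S: 1/2 → 1/2 — ok.
ΔL = 0, ±1 (not L=0↔0): L: 1 → 1, ΔL = +0 — ok.
ΔJ = 0, ±1 (not J=0↔0): J: 3/2 → 1/2, ΔJ = -1 — ok.

parity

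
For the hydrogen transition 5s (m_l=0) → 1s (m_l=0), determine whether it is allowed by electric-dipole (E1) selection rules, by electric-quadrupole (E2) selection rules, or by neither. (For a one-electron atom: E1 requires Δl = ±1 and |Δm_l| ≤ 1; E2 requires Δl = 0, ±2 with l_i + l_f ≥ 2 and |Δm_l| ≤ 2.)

neither

Δl = 0 − 0 = +0; l_i + l_f = 0.
Δm_l = +0.
E1 (Δl = ±1, |Δm_l| ≤ 1): not satisfied.
E2 (Δl = 0,±2, l_i+l_f ≥ 2, |Δm_l| ≤ 2): not satisfied.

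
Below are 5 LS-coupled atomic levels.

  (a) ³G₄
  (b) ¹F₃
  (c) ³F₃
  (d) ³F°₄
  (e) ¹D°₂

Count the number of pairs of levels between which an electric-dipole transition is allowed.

3

(a)–(b): forbidden (parity, ΔS).
(a)–(c): forbidden (parity).
(a)–(d): allowed.
(a)–(e): forbidden (ΔS, ΔL, ΔJ).
(b)–(c): forbidden (parity, ΔS).
(b)–(d): forbidden (ΔS).
(b)–(e): allowed.
(c)–(d): allowed.
(c)–(e): forbidden (ΔS).
(d)–(e): forbidden (parity, ΔS, ΔJ).
Allowed pairs: 3 of 10.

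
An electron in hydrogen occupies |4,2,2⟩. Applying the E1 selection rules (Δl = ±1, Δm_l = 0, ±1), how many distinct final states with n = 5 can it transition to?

E1 requires Δl = ±1, so l_f ∈ {1, 3}; with 0 ≤ l_f ≤ n_f−1 = 4, the allowed l_f values are {1, 3}.
For l_f = 1: m_f ∈ {m_i−1, m_i, m_i+1} ∩ [−1, 1] = {1} → 1 state.
For l_f = 3: m_f ∈ {m_i−1, m_i, m_i+1} ∩ [−3, 3] = {1, 2, 3} → 3 states.
Total: 4.

4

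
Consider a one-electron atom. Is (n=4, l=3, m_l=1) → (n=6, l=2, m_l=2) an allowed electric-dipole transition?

allowed

l: 3 → 2 (Δl = -1). Δl = ±1 ok.
Δm_l = 2 − (1) = +1. E1 requires Δm_l = 0, ±1: ok.
All E1 selection rules are satisfied.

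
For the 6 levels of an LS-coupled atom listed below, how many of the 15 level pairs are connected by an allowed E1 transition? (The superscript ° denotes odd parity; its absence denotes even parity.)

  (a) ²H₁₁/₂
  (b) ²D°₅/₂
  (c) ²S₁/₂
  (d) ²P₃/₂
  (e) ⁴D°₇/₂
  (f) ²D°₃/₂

(a)–(b): forbidden (ΔL, ΔJ).
(a)–(c): forbidden (parity, ΔL, ΔJ).
(a)–(d): forbidden (parity, ΔL, ΔJ).
(a)–(e): forbidden (ΔS, ΔL, ΔJ).
(a)–(f): forbidden (ΔL, ΔJ).
(b)–(c): forbidden (ΔL, ΔJ).
(b)–(d): allowed.
(b)–(e): forbidden (parity, ΔS).
(b)–(f): forbidden (parity).
(c)–(d): forbidden (parity).
(c)–(e): forbidden (ΔS, ΔL, ΔJ).
(c)–(f): forbidden (ΔL).
(d)–(e): forbidden (ΔS, ΔJ).
(d)–(f): allowed.
(e)–(f): forbidden (parity, ΔS, ΔJ).
Allowed pairs: 2 of 15.

2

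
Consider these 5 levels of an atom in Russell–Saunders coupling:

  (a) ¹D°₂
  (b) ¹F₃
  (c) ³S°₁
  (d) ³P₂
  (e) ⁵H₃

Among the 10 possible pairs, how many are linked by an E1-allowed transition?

(a)–(b): allowed.
(a)–(c): forbidden (parity, ΔS, ΔL).
(a)–(d): forbidden (ΔS).
(a)–(e): forbidden (ΔS, ΔL).
(b)–(c): forbidden (ΔS, ΔL, ΔJ).
(b)–(d): forbidden (parity, ΔS, ΔL).
(b)–(e): forbidden (parity, ΔS, ΔL).
(c)–(d): allowed.
(c)–(e): forbidden (ΔS, ΔL, ΔJ).
(d)–(e): forbidden (parity, ΔS, ΔL).
Allowed pairs: 2 of 10.

2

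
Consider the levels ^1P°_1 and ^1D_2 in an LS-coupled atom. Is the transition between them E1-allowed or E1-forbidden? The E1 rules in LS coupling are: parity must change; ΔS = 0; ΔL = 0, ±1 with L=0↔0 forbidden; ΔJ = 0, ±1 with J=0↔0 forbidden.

allowed

Initial level: S=0, L=1, J=1, parity odd. Final level: S=0, L=2, J=2, parity even.
Parity must change: odd → even — satisfied.
ΔJ = 0, ±1 (not J=0↔0): J: 1 → 2, ΔJ = +1 — satisfied.
ΔS = 0: S: 0 → 0 — satisfied.
ΔL = 0, ±1 (not L=0↔0): L: 1 → 2, ΔL = +1 — satisfied.
All four E1 rules are satisfied.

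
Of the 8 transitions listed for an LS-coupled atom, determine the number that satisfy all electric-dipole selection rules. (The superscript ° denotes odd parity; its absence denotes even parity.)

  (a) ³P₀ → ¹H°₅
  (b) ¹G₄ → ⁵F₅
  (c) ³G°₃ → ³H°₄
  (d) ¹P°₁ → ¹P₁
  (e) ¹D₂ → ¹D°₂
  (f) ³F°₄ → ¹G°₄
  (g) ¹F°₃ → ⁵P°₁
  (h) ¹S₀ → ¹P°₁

3

(a) forbidden (ΔS, ΔL, ΔJ fail)
(b) forbidden (parity, ΔS fail)
(c) forbidden (parity fails)
(d) allowed
(e) allowed
(f) forbidden (parity, ΔS fail)
(g) forbidden (parity, ΔS, ΔL, ΔJ fail)
(h) allowed
Total allowed: 3 of 8.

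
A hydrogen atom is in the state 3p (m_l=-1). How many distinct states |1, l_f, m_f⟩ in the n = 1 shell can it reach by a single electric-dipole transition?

E1 requires Δl = ±1, so l_f ∈ {0, 2}; with 0 ≤ l_f ≤ n_f−1 = 0, the allowed l_f values are {0}.
For l_f = 0: m_f ∈ {m_i−1, m_i, m_i+1} ∩ [−0, 0] = {0} → 1 state.
Total: 1.

1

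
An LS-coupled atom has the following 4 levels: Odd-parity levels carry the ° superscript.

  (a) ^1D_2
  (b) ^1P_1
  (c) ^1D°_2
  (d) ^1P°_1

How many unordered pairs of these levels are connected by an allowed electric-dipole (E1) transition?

(a)–(b): forbidden (parity).
(a)–(c): allowed.
(a)–(d): allowed.
(b)–(c): allowed.
(b)–(d): allowed.
(c)–(d): forbidden (parity).
Allowed pairs: 4 of 6.

4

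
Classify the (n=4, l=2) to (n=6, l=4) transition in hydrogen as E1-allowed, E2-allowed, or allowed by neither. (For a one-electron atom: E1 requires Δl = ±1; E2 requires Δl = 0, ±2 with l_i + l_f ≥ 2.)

E2

Δl = 4 − 2 = +2; l_i + l_f = 6.
E1 (Δl = ±1): not satisfied.
E2 (Δl = 0,±2, l_i+l_f ≥ 2): satisfied.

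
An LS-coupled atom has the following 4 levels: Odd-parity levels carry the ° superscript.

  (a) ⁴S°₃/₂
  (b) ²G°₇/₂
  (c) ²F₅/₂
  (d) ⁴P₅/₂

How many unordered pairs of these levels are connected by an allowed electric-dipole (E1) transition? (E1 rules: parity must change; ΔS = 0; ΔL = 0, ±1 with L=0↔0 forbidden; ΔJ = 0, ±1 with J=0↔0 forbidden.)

(a)–(b): forbidden (parity, ΔS, ΔL, ΔJ).
(a)–(c): forbidden (ΔS, ΔL).
(a)–(d): allowed.
(b)–(c): allowed.
(b)–(d): forbidden (ΔS, ΔL).
(c)–(d): forbidden (parity, ΔS, ΔL).
Allowed pairs: 2 of 6.

2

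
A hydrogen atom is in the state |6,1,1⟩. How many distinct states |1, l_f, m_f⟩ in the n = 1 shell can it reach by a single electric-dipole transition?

1

E1 requires Δl = ±1, so l_f ∈ {0, 2}; with 0 ≤ l_f ≤ n_f−1 = 0, the allowed l_f values are {0}.
For l_f = 0: m_f ∈ {m_i−1, m_i, m_i+1} ∩ [−0, 0] = {0} → 1 state.
Total: 1.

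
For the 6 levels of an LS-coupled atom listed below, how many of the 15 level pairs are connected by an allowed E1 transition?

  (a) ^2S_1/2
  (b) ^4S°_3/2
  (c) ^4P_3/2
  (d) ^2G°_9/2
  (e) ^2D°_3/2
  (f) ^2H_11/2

(a)–(b): forbidden (ΔS, ΔL).
(a)–(c): forbidden (parity, ΔS).
(a)–(d): forbidden (ΔL, ΔJ).
(a)–(e): forbidden (ΔL).
(a)–(f): forbidden (parity, ΔL, ΔJ).
(b)–(c): allowed.
(b)–(d): forbidden (parity, ΔS, ΔL, ΔJ).
(b)–(e): forbidden (parity, ΔS, ΔL).
(b)–(f): forbidden (ΔS, ΔL, ΔJ).
(c)–(d): forbidden (ΔS, ΔL, ΔJ).
(c)–(e): forbidden (ΔS).
(c)–(f): forbidden (parity, ΔS, ΔL, ΔJ).
(d)–(e): forbidden (parity, ΔL, ΔJ).
(d)–(f): allowed.
(e)–(f): forbidden (ΔL, ΔJ).
Allowed pairs: 2 of 15.

2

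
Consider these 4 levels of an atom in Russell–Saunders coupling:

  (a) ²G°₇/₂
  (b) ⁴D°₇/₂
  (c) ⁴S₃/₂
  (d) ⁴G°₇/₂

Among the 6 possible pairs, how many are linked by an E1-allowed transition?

(a)–(b): forbidden (parity, ΔS, ΔL).
(a)–(c): forbidden (ΔS, ΔL, ΔJ).
(a)–(d): forbidden (parity, ΔS).
(b)–(c): forbidden (ΔL, ΔJ).
(b)–(d): forbidden (parity, ΔL).
(c)–(d): forbidden (ΔL, ΔJ).
Allowed pairs: 0 of 6.

0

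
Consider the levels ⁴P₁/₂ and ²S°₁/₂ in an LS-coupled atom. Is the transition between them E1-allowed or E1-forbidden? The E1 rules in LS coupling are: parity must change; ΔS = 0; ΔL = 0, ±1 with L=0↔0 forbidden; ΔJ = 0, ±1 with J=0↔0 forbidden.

forbidden

Parity must change: even → odd — passes.
ΔS = 0: S: 3/2 → 1/2 — fails.
ΔL = 0, ±1 (not L=0↔0): L: 1 → 0, ΔL = -1 — passes.
ΔJ = 0, ±1 (not J=0↔0): J: 1/2 → 1/2, ΔJ = +0 — passes.
Rule(s) violated: ΔS.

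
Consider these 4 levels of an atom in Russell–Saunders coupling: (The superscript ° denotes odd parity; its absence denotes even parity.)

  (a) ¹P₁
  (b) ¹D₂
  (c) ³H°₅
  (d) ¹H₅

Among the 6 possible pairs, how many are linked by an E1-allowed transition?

(a)–(b): forbidden (parity).
(a)–(c): forbidden (ΔS, ΔL, ΔJ).
(a)–(d): forbidden (parity, ΔL, ΔJ).
(b)–(c): forbidden (ΔS, ΔL, ΔJ).
(b)–(d): forbidden (parity, ΔL, ΔJ).
(c)–(d): forbidden (ΔS).
Allowed pairs: 0 of 6.

0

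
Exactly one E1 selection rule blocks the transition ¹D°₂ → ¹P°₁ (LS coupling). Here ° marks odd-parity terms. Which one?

Parity must change: odd → odd — ✗.
ΔS = 0: S: 0 → 0 — ✓.
ΔL = 0, ±1 (not L=0↔0): L: 2 → 1, ΔL = -1 — ✓.
ΔJ = 0, ±1 (not J=0↔0): J: 2 → 1, ΔJ = -1 — ✓.

parity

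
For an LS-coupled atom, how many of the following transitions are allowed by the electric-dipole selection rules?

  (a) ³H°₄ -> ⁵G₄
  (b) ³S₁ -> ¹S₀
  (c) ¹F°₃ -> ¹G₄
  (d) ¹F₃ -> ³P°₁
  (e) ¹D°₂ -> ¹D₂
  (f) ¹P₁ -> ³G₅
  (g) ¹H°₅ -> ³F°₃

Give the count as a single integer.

2

(a) forbidden (ΔS fails)
(b) forbidden (parity, ΔS, ΔL fail)
(c) allowed
(d) forbidden (ΔS, ΔL, ΔJ fail)
(e) allowed
(f) forbidden (parity, ΔS, ΔL, ΔJ fail)
(g) forbidden (parity, ΔS, ΔL, ΔJ fail)
Total allowed: 2 of 7.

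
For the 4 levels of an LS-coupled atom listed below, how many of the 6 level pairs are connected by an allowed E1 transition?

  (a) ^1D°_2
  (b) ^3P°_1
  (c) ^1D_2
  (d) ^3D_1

2

(a)–(b): forbidden (parity, ΔS).
(a)–(c): allowed.
(a)–(d): forbidden (ΔS).
(b)–(c): forbidden (ΔS).
(b)–(d): allowed.
(c)–(d): forbidden (parity, ΔS).
Allowed pairs: 2 of 6.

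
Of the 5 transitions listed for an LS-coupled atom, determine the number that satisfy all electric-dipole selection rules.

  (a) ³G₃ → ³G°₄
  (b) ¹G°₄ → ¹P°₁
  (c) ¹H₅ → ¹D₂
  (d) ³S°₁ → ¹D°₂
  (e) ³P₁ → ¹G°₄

1

(a) allowed
(b) forbidden (parity, ΔL, ΔJ fail)
(c) forbidden (parity, ΔL, ΔJ fail)
(d) forbidden (parity, ΔS, ΔL fail)
(e) forbidden (ΔS, ΔL, ΔJ fail)
Total allowed: 1 of 5.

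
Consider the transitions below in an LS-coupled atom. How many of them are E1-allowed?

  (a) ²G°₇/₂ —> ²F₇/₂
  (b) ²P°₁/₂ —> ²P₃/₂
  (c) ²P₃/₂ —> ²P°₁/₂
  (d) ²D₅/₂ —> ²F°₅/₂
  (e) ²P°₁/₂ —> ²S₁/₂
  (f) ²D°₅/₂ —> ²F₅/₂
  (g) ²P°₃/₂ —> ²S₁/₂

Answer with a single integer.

7

(a) allowed
(b) allowed
(c) allowed
(d) allowed
(e) allowed
(f) allowed
(g) allowed
Total allowed: 7 of 7.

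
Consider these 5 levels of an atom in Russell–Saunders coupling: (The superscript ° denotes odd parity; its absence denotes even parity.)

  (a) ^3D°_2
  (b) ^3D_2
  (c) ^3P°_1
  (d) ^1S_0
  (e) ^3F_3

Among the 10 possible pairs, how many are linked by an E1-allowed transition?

(a)–(b): allowed.
(a)–(c): forbidden (parity).
(a)–(d): forbidden (ΔS, ΔL, ΔJ).
(a)–(e): allowed.
(b)–(c): allowed.
(b)–(d): forbidden (parity, ΔS, ΔL, ΔJ).
(b)–(e): forbidden (parity).
(c)–(d): forbidden (ΔS).
(c)–(e): forbidden (ΔL, ΔJ).
(d)–(e): forbidden (parity, ΔS, ΔL, ΔJ).
Allowed pairs: 3 of 10.

3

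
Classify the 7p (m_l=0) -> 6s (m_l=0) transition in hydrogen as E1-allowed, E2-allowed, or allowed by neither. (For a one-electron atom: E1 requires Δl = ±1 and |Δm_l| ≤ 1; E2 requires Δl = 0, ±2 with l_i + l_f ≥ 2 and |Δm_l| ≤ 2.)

E1

Δl = 0 − 1 = -1; l_i + l_f = 1.
Δm_l = +0.
E1 (Δl = ±1, |Δm_l| ≤ 1): satisfied.
E2 (Δl = 0,±2, l_i+l_f ≥ 2, |Δm_l| ≤ 2): not satisfied.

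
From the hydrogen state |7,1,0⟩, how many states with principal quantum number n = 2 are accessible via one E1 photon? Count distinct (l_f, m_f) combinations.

1

E1 requires Δl = ±1, so l_f ∈ {0, 2}; with 0 ≤ l_f ≤ n_f−1 = 1, the allowed l_f values are {0}.
For l_f = 0: m_f ∈ {m_i−1, m_i, m_i+1} ∩ [−0, 0] = {0} → 1 state.
Total: 1.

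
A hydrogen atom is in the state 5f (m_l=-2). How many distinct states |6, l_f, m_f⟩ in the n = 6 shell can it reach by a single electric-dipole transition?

E1 requires Δl = ±1, so l_f ∈ {2, 4}; with 0 ≤ l_f ≤ n_f−1 = 5, the allowed l_f values are {2, 4}.
For l_f = 2: m_f ∈ {m_i−1, m_i, m_i+1} ∩ [−2, 2] = {-2, -1} → 2 states.
For l_f = 4: m_f ∈ {m_i−1, m_i, m_i+1} ∩ [−4, 4] = {-3, -2, -1} → 3 states.
Total: 5.

5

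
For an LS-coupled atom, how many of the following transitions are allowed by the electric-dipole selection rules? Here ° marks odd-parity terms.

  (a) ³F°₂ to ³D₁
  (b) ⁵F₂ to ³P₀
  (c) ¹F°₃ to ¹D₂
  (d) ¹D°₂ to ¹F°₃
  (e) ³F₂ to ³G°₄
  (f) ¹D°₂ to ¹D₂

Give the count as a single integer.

3

(a) allowed
(b) forbidden (parity, ΔS, ΔL, ΔJ fail)
(c) allowed
(d) forbidden (parity fails)
(e) forbidden (ΔJ fails)
(f) allowed
Total allowed: 3 of 6.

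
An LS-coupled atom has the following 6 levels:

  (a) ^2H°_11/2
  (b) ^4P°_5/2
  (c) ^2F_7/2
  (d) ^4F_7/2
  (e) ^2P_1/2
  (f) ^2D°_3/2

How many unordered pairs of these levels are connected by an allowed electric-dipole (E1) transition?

(a)–(b): forbidden (parity, ΔS, ΔL, ΔJ).
(a)–(c): forbidden (ΔL, ΔJ).
(a)–(d): forbidden (ΔS, ΔL, ΔJ).
(a)–(e): forbidden (ΔL, ΔJ).
(a)–(f): forbidden (parity, ΔL, ΔJ).
(b)–(c): forbidden (ΔS, ΔL).
(b)–(d): forbidden (ΔL).
(b)–(e): forbidden (ΔS, ΔJ).
(b)–(f): forbidden (parity, ΔS).
(c)–(d): forbidden (parity, ΔS).
(c)–(e): forbidden (parity, ΔL, ΔJ).
(c)–(f): forbidden (ΔJ).
(d)–(e): forbidden (parity, ΔS, ΔL, ΔJ).
(d)–(f): forbidden (ΔS, ΔJ).
(e)–(f): allowed.
Allowed pairs: 1 of 15.

1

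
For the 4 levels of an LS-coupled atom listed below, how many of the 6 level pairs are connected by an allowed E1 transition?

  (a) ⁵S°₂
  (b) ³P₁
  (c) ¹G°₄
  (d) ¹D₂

0

(a)–(b): forbidden (ΔS).
(a)–(c): forbidden (parity, ΔS, ΔL, ΔJ).
(a)–(d): forbidden (ΔS, ΔL).
(b)–(c): forbidden (ΔS, ΔL, ΔJ).
(b)–(d): forbidden (parity, ΔS).
(c)–(d): forbidden (ΔL, ΔJ).
Allowed pairs: 0 of 6.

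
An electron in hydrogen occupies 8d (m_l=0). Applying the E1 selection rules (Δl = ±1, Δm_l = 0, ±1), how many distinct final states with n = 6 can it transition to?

6

E1 requires Δl = ±1, so l_f ∈ {1, 3}; with 0 ≤ l_f ≤ n_f−1 = 5, the allowed l_f values are {1, 3}.
For l_f = 1: m_f ∈ {m_i−1, m_i, m_i+1} ∩ [−1, 1] = {-1, 0, 1} → 3 states.
For l_f = 3: m_f ∈ {m_i−1, m_i, m_i+1} ∩ [−3, 3] = {-1, 0, 1} → 3 states.
Total: 6.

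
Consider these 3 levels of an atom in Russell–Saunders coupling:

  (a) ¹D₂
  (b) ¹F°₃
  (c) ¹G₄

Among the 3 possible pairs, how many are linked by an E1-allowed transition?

(a)–(b): allowed.
(a)–(c): forbidden (parity, ΔL, ΔJ).
(b)–(c): allowed.
Allowed pairs: 2 of 3.

2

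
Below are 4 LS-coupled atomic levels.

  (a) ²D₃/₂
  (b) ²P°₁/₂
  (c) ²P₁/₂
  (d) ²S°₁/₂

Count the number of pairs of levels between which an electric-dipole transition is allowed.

(a)–(b): allowed.
(a)–(c): forbidden (parity).
(a)–(d): forbidden (ΔL).
(b)–(c): allowed.
(b)–(d): forbidden (parity).
(c)–(d): allowed.
Allowed pairs: 3 of 6.

3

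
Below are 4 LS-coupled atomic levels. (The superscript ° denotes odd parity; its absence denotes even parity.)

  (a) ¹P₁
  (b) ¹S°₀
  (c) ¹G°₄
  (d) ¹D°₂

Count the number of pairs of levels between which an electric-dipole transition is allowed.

2

(a)–(b): allowed.
(a)–(c): forbidden (ΔL, ΔJ).
(a)–(d): allowed.
(b)–(c): forbidden (parity, ΔL, ΔJ).
(b)–(d): forbidden (parity, ΔL, ΔJ).
(c)–(d): forbidden (parity, ΔL, ΔJ).
Allowed pairs: 2 of 6.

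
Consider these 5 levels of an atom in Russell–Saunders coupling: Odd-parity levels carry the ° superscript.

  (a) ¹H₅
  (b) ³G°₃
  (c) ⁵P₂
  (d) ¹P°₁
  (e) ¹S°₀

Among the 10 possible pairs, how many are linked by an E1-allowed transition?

0

(a)–(b): forbidden (ΔS, ΔJ).
(a)–(c): forbidden (parity, ΔS, ΔL, ΔJ).
(a)–(d): forbidden (ΔL, ΔJ).
(a)–(e): forbidden (ΔL, ΔJ).
(b)–(c): forbidden (ΔS, ΔL).
(b)–(d): forbidden (parity, ΔS, ΔL, ΔJ).
(b)–(e): forbidden (parity, ΔS, ΔL, ΔJ).
(c)–(d): forbidden (ΔS).
(c)–(e): forbidden (ΔS, ΔJ).
(d)–(e): forbidden (parity).
Allowed pairs: 0 of 10.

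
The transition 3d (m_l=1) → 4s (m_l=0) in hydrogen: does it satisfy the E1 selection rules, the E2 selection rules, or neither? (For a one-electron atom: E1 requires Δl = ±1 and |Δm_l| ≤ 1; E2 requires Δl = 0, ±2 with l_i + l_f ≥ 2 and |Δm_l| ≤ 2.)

Δl = 0 − 2 = -2; l_i + l_f = 2.
Δm_l = -1.
E1 (Δl = ±1, |Δm_l| ≤ 1): not satisfied.
E2 (Δl = 0,±2, l_i+l_f ≥ 2, |Δm_l| ≤ 2): satisfied.

E2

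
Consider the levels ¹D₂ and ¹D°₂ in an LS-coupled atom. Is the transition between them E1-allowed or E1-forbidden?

Reading off the term symbols: S 0→0, L 2→2, J 2→2, parity even→odd.
Parity must change: even → odd — ✓.
ΔL = 0, ±1 (not L=0↔0): L: 2 → 2, ΔL = +0 — ✓.
ΔS = 0: S: 0 → 0 — ✓.
ΔJ = 0, ±1 (not J=0↔0): J: 2 → 2, ΔJ = +0 — ✓.
All four E1 rules are satisfied.

allowed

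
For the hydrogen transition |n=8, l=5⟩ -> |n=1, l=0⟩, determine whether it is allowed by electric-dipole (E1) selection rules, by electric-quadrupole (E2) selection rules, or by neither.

neither

Δl = 0 − 5 = -5; l_i + l_f = 5.
E1 (Δl = ±1): not satisfied.
E2 (Δl = 0,±2, l_i+l_f ≥ 2): not satisfied.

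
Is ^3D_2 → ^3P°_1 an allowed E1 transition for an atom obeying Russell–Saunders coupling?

Reading off the term symbols: S 1→1, L 2→1, J 2→1, parity even→odd.
Parity must change: even → odd — ✓.
ΔS = 0: S: 1 → 1 — ✓.
ΔL = 0, ±1 (not L=0↔0): L: 2 → 1, ΔL = -1 — ✓.
ΔJ = 0, ±1 (not J=0↔0): J: 2 → 1, ΔJ = -1 — ✓.
All four E1 rules are satisfied.

allowed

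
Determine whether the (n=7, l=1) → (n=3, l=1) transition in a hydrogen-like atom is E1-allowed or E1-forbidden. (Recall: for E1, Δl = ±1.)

l: 1 → 1 (Δl = +0). Δl = ±1 violated.
The transition is electric-dipole forbidden.

forbidden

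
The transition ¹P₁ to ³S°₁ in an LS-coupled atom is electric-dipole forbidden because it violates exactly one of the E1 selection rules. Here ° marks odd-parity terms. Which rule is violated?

Parity must change: even → odd — passes.
ΔS = 0: S: 0 → 1 — fails.
ΔL = 0, ±1 (not L=0↔0): L: 1 → 0, ΔL = -1 — passes.
ΔJ = 0, ±1 (not J=0↔0): J: 1 → 1, ΔJ = +0 — passes.

the ΔS = 0 rule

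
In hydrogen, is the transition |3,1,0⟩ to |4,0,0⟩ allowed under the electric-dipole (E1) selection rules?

l: 1 → 0 (Δl = -1). Δl = ±1 ✓.
m_l: 0 → 0 (Δm_l = +0). |Δm_l| ≤ 1 ✓.
All E1 selection rules are satisfied.

allowed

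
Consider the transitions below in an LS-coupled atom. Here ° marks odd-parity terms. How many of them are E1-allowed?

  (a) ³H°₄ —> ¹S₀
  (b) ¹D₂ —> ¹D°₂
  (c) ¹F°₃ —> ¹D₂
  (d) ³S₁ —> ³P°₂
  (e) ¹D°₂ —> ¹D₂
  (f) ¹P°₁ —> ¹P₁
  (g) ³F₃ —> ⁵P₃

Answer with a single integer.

(a) forbidden (ΔS, ΔL, ΔJ fail)
(b) allowed
(c) allowed
(d) allowed
(e) allowed
(f) allowed
(g) forbidden (parity, ΔS, ΔL fail)
Total allowed: 5 of 7.

5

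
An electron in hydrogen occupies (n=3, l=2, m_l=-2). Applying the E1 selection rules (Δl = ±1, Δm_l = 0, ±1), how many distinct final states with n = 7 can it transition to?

4

E1 requires Δl = ±1, so l_f ∈ {1, 3}; with 0 ≤ l_f ≤ n_f−1 = 6, the allowed l_f values are {1, 3}.
For l_f = 1: m_f ∈ {m_i−1, m_i, m_i+1} ∩ [−1, 1] = {-1} → 1 state.
For l_f = 3: m_f ∈ {m_i−1, m_i, m_i+1} ∩ [−3, 3] = {-3, -2, -1} → 3 states.
Total: 4.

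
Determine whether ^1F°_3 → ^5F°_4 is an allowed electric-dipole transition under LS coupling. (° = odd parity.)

Reading off the term symbols: S 0→2, L 3→3, J 3→4, parity odd→odd.
Parity must change: odd → odd — ✗.
ΔS = 0: S: 0 → 2 — ✗.
ΔL = 0, ±1 (not L=0↔0): L: 3 → 3, ΔL = +0 — ✓.
ΔJ = 0, ±1 (not J=0↔0): J: 3 → 4, ΔJ = +1 — ✓.
Rule(s) violated: parity, ΔS.

forbidden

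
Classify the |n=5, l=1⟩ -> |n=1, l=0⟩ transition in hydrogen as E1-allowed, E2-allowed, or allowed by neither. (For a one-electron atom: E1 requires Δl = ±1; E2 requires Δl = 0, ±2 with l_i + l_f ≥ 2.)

E1

Δl = 0 − 1 = -1; l_i + l_f = 1.
E1 (Δl = ±1): satisfied.
E2 (Δl = 0,±2, l_i+l_f ≥ 2): not satisfied.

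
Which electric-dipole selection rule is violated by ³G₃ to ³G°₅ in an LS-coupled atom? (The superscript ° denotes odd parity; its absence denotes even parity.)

the ΔJ = 0, ±1 rule

Initial level: S=1, L=4, J=3, parity even. Final level: S=1, L=4, J=5, parity odd.
Parity must change: even → odd — ok.
ΔS = 0: S: 1 → 1 — ok.
ΔL = 0, ±1 (not L=0↔0): L: 4 → 4, ΔL = +0 — ok.
ΔJ = 0, ±1 (not J=0↔0): J: 3 → 5, ΔJ = +2 — fails.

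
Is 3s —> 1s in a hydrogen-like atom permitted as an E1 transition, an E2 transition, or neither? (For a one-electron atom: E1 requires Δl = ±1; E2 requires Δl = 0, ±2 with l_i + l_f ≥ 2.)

neither

Δl = 0 − 0 = +0; l_i + l_f = 0.
E1 (Δl = ±1): not satisfied.
E2 (Δl = 0,±2, l_i+l_f ≥ 2): not satisfied.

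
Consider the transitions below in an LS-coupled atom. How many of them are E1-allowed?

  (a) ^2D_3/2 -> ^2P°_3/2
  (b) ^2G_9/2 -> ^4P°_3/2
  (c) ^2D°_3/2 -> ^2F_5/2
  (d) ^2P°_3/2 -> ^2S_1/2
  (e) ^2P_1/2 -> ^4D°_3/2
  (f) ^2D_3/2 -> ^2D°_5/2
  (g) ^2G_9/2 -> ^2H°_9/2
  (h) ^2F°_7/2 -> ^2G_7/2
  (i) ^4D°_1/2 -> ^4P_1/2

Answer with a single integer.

7

(a) allowed
(b) forbidden (ΔS, ΔL, ΔJ fail)
(c) allowed
(d) allowed
(e) forbidden (ΔS fails)
(f) allowed
(g) allowed
(h) allowed
(i) allowed
Total allowed: 7 of 9.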